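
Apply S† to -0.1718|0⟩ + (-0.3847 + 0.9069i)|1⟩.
-0.1718|0⟩ + (0.9069 + 0.3847i)|1⟩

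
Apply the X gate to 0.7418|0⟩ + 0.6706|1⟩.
0.6706|0⟩ + 0.7418|1⟩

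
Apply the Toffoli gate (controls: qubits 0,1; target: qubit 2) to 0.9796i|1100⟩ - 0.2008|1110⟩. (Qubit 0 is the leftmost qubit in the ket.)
-0.2008|1100⟩ + 0.9796i|1110⟩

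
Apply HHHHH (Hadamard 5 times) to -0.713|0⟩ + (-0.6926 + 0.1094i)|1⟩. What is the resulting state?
(-0.9939 + 0.07736i)|0⟩ + (-0.01442 - 0.07736i)|1⟩

H² = I, so H^5 = H: a single Hadamard. With (a, b) = (-0.713, (-0.6926 + 0.1094i)), H gives ((a + b)/√2, (a − b)/√2) = ((-0.9939 + 0.07736i), (-0.01442 - 0.07736i)).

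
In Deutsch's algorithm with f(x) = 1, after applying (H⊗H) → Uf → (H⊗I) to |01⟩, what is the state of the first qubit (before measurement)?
|0⟩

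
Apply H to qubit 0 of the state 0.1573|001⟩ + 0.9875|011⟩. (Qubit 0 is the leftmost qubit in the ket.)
0.1112|001⟩ + 0.6983|011⟩ + 0.1112|101⟩ + 0.6983|111⟩

H on qubit 0 mixes each pair of kets that differ only in qubit 0: amplitudes (a, b) of (|…0…⟩, |…1…⟩) become ((a + b)/√2, (a − b)/√2). Kets absent from the input have amplitude 0.
(|001⟩, |101⟩): (a, b) = (0.1573, 0) → (0.1112, 0.1112)
(|011⟩, |111⟩): (a, b) = (0.9875, 0) → (0.6983, 0.6983)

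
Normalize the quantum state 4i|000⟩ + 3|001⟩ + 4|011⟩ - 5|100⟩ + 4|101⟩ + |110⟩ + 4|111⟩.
0.402i|000⟩ + 0.3015|001⟩ + 0.402|011⟩ - 0.5025|100⟩ + 0.402|101⟩ + 0.1005|110⟩ + 0.402|111⟩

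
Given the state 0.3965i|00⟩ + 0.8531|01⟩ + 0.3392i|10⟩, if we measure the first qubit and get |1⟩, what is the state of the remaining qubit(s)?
i|0⟩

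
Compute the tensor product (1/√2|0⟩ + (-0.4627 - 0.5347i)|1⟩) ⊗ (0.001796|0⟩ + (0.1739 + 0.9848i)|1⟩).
0.00127|00⟩ + (0.123 + 0.6964i)|01⟩ + (-0.000831 - 0.0009603i)|10⟩ + (0.4461 - 0.5487i)|11⟩

amp(|b₁b₂…⟩) = product of the factor amplitudes for bits b₁, b₂, …; only kets whose every factor amplitude is nonzero survive.
|00⟩: (1/√2)(0.001796) = 0.00127
|01⟩: (1/√2)(0.1739 + 0.9848i) = (0.123 + 0.6964i)
|10⟩: (-0.4627 - 0.5347i)(0.001796) = (-0.000831 - 0.0009603i)
|11⟩: (-0.4627 - 0.5347i)(0.1739 + 0.9848i) = (0.4461 - 0.5487i)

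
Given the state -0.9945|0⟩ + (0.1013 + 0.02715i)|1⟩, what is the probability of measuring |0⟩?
0.989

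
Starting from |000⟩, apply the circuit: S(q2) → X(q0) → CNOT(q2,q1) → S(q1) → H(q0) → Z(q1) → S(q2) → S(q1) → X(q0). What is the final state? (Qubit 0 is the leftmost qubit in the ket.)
-1/√2|000⟩ + 1/√2|100⟩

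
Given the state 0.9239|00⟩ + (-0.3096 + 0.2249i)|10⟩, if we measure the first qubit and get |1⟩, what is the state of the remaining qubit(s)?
(-0.8091 + 0.5877i)|0⟩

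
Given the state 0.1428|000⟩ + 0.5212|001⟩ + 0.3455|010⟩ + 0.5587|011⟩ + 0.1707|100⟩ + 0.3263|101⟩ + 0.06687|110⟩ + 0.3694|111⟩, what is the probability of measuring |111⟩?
0.1365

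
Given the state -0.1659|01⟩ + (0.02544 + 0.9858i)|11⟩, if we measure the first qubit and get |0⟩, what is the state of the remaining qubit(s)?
-|1⟩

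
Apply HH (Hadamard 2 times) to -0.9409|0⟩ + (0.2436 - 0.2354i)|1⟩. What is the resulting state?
-0.9409|0⟩ + (0.2436 - 0.2354i)|1⟩

H² = I, so an even number of Hadamards cancels: H^2 = I and the state is unchanged.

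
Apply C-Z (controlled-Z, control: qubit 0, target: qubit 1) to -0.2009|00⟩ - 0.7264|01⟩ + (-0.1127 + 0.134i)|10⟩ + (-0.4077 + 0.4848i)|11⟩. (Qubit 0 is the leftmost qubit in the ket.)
-0.2009|00⟩ - 0.7264|01⟩ + (-0.1127 + 0.134i)|10⟩ + (0.4077 - 0.4848i)|11⟩

C-Z leaves the control-|0⟩ kets |00⟩, |01⟩ unchanged and applies Z to qubit 1 on the control-|1⟩ pair (|10⟩, |11⟩).
Z = [[1, 0], [0, -1]].
With a = amp(|10⟩) = (-0.1127 + 0.134i) and b = amp(|11⟩) = (-0.4077 + 0.4848i):
new amp(|10⟩) = (1)·a = (-0.1127 + 0.134i)
new amp(|11⟩) = (-1)·b = (0.4077 - 0.4848i)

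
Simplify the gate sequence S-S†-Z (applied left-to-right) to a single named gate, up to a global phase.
Z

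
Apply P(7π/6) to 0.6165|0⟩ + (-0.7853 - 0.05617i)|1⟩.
0.6165|0⟩ + (0.652 + 0.4413i)|1⟩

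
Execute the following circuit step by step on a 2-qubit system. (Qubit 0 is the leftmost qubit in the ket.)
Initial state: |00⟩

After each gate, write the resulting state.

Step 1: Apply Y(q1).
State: i|01⟩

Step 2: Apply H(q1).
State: (1/√2)i|00⟩ - (1/√2)i|01⟩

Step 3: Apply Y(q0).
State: -1/√2|10⟩ + 1/√2|11⟩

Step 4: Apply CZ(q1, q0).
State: -1/√2|10⟩ - 1/√2|11⟩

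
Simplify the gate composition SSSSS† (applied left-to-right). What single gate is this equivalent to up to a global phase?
S†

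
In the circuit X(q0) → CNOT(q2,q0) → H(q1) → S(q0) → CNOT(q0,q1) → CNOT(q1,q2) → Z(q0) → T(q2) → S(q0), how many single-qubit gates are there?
6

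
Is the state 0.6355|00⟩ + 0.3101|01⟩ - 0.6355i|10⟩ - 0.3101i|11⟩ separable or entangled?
Separable

Writing the state as a|00⟩ + b|01⟩ + c|10⟩ + d|11⟩, it is a product state iff ad − bc = 0.
Here (a, b, c, d) = (0.6355, 0.3101, -0.6355i, -0.3101i): ad − bc = (0.6355)(-0.3101i) − (0.3101)(-0.6355i) = 0, so the state is separable.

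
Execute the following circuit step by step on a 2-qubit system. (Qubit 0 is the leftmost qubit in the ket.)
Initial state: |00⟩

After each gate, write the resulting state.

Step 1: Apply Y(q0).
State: i|10⟩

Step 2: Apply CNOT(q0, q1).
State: i|11⟩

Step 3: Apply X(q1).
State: i|10⟩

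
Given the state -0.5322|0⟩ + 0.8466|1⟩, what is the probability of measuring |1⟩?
0.7167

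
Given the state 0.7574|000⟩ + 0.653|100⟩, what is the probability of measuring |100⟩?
0.4264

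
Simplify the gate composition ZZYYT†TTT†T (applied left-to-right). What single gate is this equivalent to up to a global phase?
T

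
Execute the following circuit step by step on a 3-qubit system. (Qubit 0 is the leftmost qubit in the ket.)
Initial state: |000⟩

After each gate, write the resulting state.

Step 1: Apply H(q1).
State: 1/√2|000⟩ + 1/√2|010⟩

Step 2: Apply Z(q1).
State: 1/√2|000⟩ - 1/√2|010⟩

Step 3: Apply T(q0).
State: 1/√2|000⟩ - 1/√2|010⟩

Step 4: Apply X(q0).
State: 1/√2|100⟩ - 1/√2|110⟩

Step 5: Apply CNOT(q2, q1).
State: 1/√2|100⟩ - 1/√2|110⟩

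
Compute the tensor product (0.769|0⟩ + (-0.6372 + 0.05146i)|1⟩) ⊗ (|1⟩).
0.769|01⟩ + (-0.6372 + 0.05146i)|11⟩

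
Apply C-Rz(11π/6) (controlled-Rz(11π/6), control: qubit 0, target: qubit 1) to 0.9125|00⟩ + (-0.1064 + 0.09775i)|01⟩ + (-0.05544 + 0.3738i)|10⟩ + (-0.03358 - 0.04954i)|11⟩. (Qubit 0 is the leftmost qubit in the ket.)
0.9125|00⟩ + (-0.1064 + 0.09775i)|01⟩ + (0.1503 - 0.3467i)|10⟩ + (0.04526 + 0.03916i)|11⟩

C-Rz(11π/6) leaves the control-|0⟩ kets |00⟩, |01⟩ unchanged and applies Rz(11π/6) to qubit 1 on the control-|1⟩ pair (|10⟩, |11⟩).
Rz(11π/6) = [[e^(−iθ/2), 0], [0, e^(iθ/2)]] with e^(±iθ/2) = cos(θ/2) ± i·sin(θ/2); θ = 11π/6, cos(θ/2) ≈ -0.965926, sin(θ/2) ≈ 0.258819.
With a = amp(|10⟩) = (-0.05544 + 0.3738i) and b = amp(|11⟩) = (-0.03358 - 0.04954i):
new amp(|10⟩) = (-0.965926 - 0.258819i)·a = (0.1503 - 0.3467i)
new amp(|11⟩) = (-0.965926 + 0.258819i)·b = (0.04526 + 0.03916i)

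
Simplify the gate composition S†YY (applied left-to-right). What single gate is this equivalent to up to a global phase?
S†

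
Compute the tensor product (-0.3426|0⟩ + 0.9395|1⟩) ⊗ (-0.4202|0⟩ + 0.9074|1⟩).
0.144|00⟩ - 0.3109|01⟩ - 0.3948|10⟩ + 0.8525|11⟩

amp(|b₁b₂…⟩) = product of the factor amplitudes for bits b₁, b₂, …; only kets whose every factor amplitude is nonzero survive.
|00⟩: (-0.3426)(-0.4202) = 0.144
|01⟩: (-0.3426)(0.9074) = -0.3109
|10⟩: (0.9395)(-0.4202) = -0.3948
|11⟩: (0.9395)(0.9074) = 0.8525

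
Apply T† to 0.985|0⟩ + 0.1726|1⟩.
0.985|0⟩ + (0.122 - 0.122i)|1⟩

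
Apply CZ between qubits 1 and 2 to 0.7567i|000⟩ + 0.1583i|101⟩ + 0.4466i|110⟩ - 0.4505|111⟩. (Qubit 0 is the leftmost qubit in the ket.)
0.7567i|000⟩ + 0.1583i|101⟩ + 0.4466i|110⟩ + 0.4505|111⟩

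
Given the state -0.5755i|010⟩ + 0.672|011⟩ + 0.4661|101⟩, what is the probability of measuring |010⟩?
0.3312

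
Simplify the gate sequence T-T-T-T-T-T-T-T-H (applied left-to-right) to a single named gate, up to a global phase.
H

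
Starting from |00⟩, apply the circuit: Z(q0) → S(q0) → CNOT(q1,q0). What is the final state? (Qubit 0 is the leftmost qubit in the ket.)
|00⟩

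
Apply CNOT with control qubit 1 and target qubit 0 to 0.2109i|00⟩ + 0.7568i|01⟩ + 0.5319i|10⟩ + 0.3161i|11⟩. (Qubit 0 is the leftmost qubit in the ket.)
0.2109i|00⟩ + 0.3161i|01⟩ + 0.5319i|10⟩ + 0.7568i|11⟩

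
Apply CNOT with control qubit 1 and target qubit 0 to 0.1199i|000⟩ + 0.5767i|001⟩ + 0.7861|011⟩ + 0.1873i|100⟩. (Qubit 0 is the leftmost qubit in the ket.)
0.1199i|000⟩ + 0.5767i|001⟩ + 0.1873i|100⟩ + 0.7861|111⟩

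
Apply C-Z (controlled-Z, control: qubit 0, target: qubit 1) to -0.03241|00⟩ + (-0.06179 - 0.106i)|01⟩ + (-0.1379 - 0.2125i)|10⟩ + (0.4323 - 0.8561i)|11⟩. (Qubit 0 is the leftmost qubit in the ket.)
-0.03241|00⟩ + (-0.06179 - 0.106i)|01⟩ + (-0.1379 - 0.2125i)|10⟩ + (-0.4323 + 0.8561i)|11⟩

C-Z leaves the control-|0⟩ kets |00⟩, |01⟩ unchanged and applies Z to qubit 1 on the control-|1⟩ pair (|10⟩, |11⟩).
Z = [[1, 0], [0, -1]].
With a = amp(|10⟩) = (-0.1379 - 0.2125i) and b = amp(|11⟩) = (0.4323 - 0.8561i):
new amp(|10⟩) = (1)·a = (-0.1379 - 0.2125i)
new amp(|11⟩) = (-1)·b = (-0.4323 + 0.8561i)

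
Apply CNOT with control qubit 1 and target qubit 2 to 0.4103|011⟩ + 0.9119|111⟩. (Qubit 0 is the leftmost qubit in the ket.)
0.4103|010⟩ + 0.9119|110⟩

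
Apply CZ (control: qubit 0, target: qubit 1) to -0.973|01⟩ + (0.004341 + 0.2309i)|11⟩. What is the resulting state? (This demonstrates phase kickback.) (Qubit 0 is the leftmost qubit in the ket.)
-0.973|01⟩ + (-0.004341 - 0.2309i)|11⟩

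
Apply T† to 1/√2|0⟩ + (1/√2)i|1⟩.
1/√2|0⟩ + (1/2 + (1/2)i)|1⟩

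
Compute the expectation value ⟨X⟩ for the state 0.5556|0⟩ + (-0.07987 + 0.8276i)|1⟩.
-0.08875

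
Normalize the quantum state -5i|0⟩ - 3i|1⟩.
-0.8575i|0⟩ - 0.5145i|1⟩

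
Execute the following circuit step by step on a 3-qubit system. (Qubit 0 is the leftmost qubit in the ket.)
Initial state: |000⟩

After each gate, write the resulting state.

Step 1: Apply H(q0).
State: 1/√2|000⟩ + 1/√2|100⟩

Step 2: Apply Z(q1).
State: 1/√2|000⟩ + 1/√2|100⟩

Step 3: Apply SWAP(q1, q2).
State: 1/√2|000⟩ + 1/√2|100⟩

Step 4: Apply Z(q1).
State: 1/√2|000⟩ + 1/√2|100⟩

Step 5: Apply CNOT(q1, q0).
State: 1/√2|000⟩ + 1/√2|100⟩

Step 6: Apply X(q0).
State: 1/√2|000⟩ + 1/√2|100⟩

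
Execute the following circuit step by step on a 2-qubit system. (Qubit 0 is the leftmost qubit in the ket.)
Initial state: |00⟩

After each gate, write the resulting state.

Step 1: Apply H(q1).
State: 1/√2|00⟩ + 1/√2|01⟩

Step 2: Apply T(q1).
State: 1/√2|00⟩ + (1/2 + (1/2)i)|01⟩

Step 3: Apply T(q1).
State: 1/√2|00⟩ + (1/√2)i|01⟩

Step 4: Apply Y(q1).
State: 1/√2|00⟩ + (1/√2)i|01⟩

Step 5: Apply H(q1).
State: (1/2 + (1/2)i)|00⟩ + (1/2 - (1/2)i)|01⟩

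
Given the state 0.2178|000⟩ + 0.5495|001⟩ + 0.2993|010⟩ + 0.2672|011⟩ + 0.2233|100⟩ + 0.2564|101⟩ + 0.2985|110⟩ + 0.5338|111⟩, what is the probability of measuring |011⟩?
0.0714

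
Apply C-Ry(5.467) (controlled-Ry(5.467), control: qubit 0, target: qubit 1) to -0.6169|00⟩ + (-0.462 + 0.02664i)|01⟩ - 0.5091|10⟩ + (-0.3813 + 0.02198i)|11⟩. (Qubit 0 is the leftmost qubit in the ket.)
-0.6169|00⟩ + (-0.462 + 0.02664i)|01⟩ + (0.6186 - 0.008723i)|10⟩ + (0.1479 - 0.02017i)|11⟩

C-Ry(5.467) leaves the control-|0⟩ kets |00⟩, |01⟩ unchanged and applies Ry(5.467) to qubit 1 on the control-|1⟩ pair (|10⟩, |11⟩).
Ry(5.467) = [[cos(θ/2), −sin(θ/2)], [sin(θ/2), cos(θ/2)]]; θ = 5.467, cos(θ/2) ≈ -0.917879, sin(θ/2) ≈ 0.396859.
With a = amp(|10⟩) = -0.5091 and b = amp(|11⟩) = (-0.3813 + 0.02198i):
new amp(|10⟩) = (-0.917879)·a + (-0.396859)·b = (0.6186 - 0.008723i)
new amp(|11⟩) = (0.396859)·a + (-0.917879)·b = (0.1479 - 0.02017i)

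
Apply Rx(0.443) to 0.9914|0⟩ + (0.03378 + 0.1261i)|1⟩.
(0.9949 - 0.007421i)|0⟩ + (0.03295 - 0.09478i)|1⟩

Rx(0.443) = [[cos(θ/2), −i·sin(θ/2)], [−i·sin(θ/2), cos(θ/2)]]; θ = 0.443, cos(θ/2) ≈ 0.975569, sin(θ/2) ≈ 0.219693.
With a = amp(|0⟩) = 0.9914 and b = amp(|1⟩) = (0.03378 + 0.1261i):
new amp(|0⟩) = (0.975569)·a + (-0.219693i)·b = (0.9949 - 0.007421i)
new amp(|1⟩) = (-0.219693i)·a + (0.975569)·b = (0.03295 - 0.09478i)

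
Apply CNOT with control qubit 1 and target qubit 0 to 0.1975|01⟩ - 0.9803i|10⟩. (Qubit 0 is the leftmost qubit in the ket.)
-0.9803i|10⟩ + 0.1975|11⟩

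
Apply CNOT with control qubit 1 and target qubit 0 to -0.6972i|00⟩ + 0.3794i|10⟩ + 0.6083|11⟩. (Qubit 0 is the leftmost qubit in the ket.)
-0.6972i|00⟩ + 0.6083|01⟩ + 0.3794i|10⟩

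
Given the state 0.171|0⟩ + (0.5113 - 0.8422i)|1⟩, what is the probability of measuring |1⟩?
0.9707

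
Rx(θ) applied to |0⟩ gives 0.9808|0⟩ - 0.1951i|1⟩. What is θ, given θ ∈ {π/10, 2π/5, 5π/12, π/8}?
π/8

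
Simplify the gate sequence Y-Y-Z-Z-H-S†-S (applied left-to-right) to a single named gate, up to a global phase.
H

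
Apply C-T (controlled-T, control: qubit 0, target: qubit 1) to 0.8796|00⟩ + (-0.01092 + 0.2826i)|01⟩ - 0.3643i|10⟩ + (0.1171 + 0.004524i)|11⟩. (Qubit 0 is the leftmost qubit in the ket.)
0.8796|00⟩ + (-0.01092 + 0.2826i)|01⟩ - 0.3643i|10⟩ + (0.0796 + 0.086i)|11⟩

C-T leaves the control-|0⟩ kets |00⟩, |01⟩ unchanged and applies T to qubit 1 on the control-|1⟩ pair (|10⟩, |11⟩).
T = [[1, 0], [0, (1/√2 + (1/√2)i)]].
With a = amp(|10⟩) = -0.3643i and b = amp(|11⟩) = (0.1171 + 0.004524i):
new amp(|10⟩) = (1)·a = -0.3643i
new amp(|11⟩) = (1/√2 + (1/√2)i)·b = (0.0796 + 0.086i)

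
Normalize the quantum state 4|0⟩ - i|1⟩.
0.9701|0⟩ - 0.2425i|1⟩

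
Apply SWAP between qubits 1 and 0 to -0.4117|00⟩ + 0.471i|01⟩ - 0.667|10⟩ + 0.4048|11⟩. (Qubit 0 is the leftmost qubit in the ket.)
-0.4117|00⟩ - 0.667|01⟩ + 0.471i|10⟩ + 0.4048|11⟩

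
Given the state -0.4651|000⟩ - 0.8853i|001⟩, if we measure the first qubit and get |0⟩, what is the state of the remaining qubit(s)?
-0.4651|00⟩ - 0.8853i|01⟩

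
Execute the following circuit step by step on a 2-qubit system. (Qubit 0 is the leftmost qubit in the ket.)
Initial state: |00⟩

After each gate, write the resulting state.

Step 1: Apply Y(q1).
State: i|01⟩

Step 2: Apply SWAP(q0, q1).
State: i|10⟩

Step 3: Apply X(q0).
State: i|00⟩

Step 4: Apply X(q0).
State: i|10⟩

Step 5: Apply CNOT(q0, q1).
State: i|11⟩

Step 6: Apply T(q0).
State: (-1/√2 + (1/√2)i)|11⟩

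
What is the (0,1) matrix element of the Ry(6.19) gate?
-0.04658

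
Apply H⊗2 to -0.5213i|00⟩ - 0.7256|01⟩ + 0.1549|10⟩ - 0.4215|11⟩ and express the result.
(-0.4961 - 0.2607i)|00⟩ + (0.651 - 0.2607i)|01⟩ + (-0.2295 - 0.2607i)|10⟩ + (0.0746 - 0.2607i)|11⟩

H⊗2 gives amp(|y⟩) = (1/2) Σ_x (−1)^(x·y) amp(|x⟩), where x·y is the number of positions in which both x and y have a 1.
|00⟩: (-0.5213i - 0.7256 + 0.1549 - 0.4215)/2 = (-0.4961 - 0.2607i)
|01⟩: (-0.5213i + 0.7256 + 0.1549 + 0.4215)/2 = (0.651 - 0.2607i)
|10⟩: (-0.5213i - 0.7256 - 0.1549 + 0.4215)/2 = (-0.2295 - 0.2607i)
|11⟩: (-0.5213i + 0.7256 - 0.1549 - 0.4215)/2 = (0.0746 - 0.2607i)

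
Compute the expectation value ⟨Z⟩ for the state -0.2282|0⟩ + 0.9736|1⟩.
-0.8958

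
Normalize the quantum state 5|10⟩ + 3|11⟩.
0.8575|10⟩ + 0.5145|11⟩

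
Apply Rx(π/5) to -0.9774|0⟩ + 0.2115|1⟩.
(-0.9296 - 0.06536i)|0⟩ + (0.2011 + 0.302i)|1⟩

Rx(π/5) = [[cos(θ/2), −i·sin(θ/2)], [−i·sin(θ/2), cos(θ/2)]]; θ = π/5, cos(θ/2) ≈ 0.951057, sin(θ/2) ≈ 0.309017.
With a = amp(|0⟩) = -0.9774 and b = amp(|1⟩) = 0.2115:
new amp(|0⟩) = (0.951057)·a + (-0.309017i)·b = (-0.9296 - 0.06536i)
new amp(|1⟩) = (-0.309017i)·a + (0.951057)·b = (0.2011 + 0.302i)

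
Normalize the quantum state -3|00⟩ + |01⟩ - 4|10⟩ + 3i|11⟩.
-0.5071|00⟩ + 0.169|01⟩ - 0.6761|10⟩ + 0.5071i|11⟩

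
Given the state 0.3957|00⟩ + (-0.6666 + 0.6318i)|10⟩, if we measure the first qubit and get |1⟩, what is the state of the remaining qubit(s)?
(-0.7258 + 0.6879i)|0⟩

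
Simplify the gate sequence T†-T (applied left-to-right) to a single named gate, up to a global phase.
I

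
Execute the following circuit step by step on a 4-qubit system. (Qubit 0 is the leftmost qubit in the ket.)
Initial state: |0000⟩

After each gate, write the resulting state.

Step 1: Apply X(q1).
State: |0100⟩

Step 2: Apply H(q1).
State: 1/√2|0000⟩ - 1/√2|0100⟩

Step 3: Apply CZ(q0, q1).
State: 1/√2|0000⟩ - 1/√2|0100⟩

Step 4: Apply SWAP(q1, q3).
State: 1/√2|0000⟩ - 1/√2|0001⟩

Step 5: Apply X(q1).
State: 1/√2|0100⟩ - 1/√2|0101⟩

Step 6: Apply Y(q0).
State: (1/√2)i|1100⟩ - (1/√2)i|1101⟩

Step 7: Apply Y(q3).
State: -1/√2|1100⟩ - 1/√2|1101⟩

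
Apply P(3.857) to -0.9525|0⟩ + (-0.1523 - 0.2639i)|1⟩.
-0.9525|0⟩ + (-0.05814 + 0.2991i)|1⟩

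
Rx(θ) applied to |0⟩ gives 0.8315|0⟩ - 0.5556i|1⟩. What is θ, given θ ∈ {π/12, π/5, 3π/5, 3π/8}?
3π/8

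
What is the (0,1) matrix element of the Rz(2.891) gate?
0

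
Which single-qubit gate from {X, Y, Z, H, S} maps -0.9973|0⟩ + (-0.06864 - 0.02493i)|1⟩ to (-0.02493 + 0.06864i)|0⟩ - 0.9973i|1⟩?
Y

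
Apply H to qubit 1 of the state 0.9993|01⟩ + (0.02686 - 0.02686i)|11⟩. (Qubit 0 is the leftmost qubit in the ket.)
0.7066|00⟩ - 0.7066|01⟩ + (0.01899 - 0.01899i)|10⟩ + (-0.01899 + 0.01899i)|11⟩

H on qubit 1 mixes each pair of kets that differ only in qubit 1: amplitudes (a, b) of (|…0…⟩, |…1…⟩) become ((a + b)/√2, (a − b)/√2). Kets absent from the input have amplitude 0.
(|00⟩, |01⟩): (a, b) = (0, 0.9993) → (0.7066, -0.7066)
(|10⟩, |11⟩): (a, b) = (0, (0.02686 - 0.02686i)) → ((0.01899 - 0.01899i), (-0.01899 + 0.01899i))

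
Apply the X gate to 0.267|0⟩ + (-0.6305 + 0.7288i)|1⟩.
(-0.6305 + 0.7288i)|0⟩ + 0.267|1⟩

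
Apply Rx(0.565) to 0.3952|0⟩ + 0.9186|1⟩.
(0.3795 - 0.2561i)|0⟩ + (0.8822 - 0.1102i)|1⟩

Rx(0.565) = [[cos(θ/2), −i·sin(θ/2)], [−i·sin(θ/2), cos(θ/2)]]; θ = 0.565, cos(θ/2) ≈ 0.960362, sin(θ/2) ≈ 0.278757.
With a = amp(|0⟩) = 0.3952 and b = amp(|1⟩) = 0.9186:
new amp(|0⟩) = (0.960362)·a + (-0.278757i)·b = (0.3795 - 0.2561i)
new amp(|1⟩) = (-0.278757i)·a + (0.960362)·b = (0.8822 - 0.1102i)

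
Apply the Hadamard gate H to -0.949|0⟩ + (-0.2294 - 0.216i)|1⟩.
(-0.8333 - 0.1527i)|0⟩ + (-0.5088 + 0.1527i)|1⟩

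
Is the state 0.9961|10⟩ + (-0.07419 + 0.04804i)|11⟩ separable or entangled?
Separable

Writing the state as a|00⟩ + b|01⟩ + c|10⟩ + d|11⟩, it is a product state iff ad − bc = 0.
Here (a, b, c, d) = (0, 0, 0.9961, (-0.07419 + 0.04804i)): ad − bc = (0)(-0.07419 + 0.04804i) − (0)(0.9961) = 0, so the state is separable.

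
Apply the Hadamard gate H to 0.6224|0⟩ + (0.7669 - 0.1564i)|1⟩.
(0.9824 - 0.1106i)|0⟩ + (-0.1022 + 0.1106i)|1⟩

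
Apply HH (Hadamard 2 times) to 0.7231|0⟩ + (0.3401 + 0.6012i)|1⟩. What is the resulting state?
0.7231|0⟩ + (0.3401 + 0.6012i)|1⟩

H² = I, so an even number of Hadamards cancels: H^2 = I and the state is unchanged.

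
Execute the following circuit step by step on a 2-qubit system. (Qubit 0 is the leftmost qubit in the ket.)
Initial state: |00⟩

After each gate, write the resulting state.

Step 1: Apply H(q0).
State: 1/√2|00⟩ + 1/√2|10⟩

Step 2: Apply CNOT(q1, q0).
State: 1/√2|00⟩ + 1/√2|10⟩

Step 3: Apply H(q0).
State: |00⟩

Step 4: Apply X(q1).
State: |01⟩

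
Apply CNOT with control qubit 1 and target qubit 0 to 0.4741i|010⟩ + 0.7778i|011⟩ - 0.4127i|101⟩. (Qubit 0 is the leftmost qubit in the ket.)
-0.4127i|101⟩ + 0.4741i|110⟩ + 0.7778i|111⟩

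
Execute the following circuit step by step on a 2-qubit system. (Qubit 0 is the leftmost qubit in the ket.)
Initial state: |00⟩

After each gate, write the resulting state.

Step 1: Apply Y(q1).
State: i|01⟩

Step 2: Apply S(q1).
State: -|01⟩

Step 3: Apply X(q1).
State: -|00⟩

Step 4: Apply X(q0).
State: -|10⟩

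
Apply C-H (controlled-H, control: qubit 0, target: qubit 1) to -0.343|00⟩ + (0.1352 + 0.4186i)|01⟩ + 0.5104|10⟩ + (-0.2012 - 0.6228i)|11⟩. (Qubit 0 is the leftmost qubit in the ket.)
-0.343|00⟩ + (0.1352 + 0.4186i)|01⟩ + (0.2186 - 0.4404i)|10⟩ + (0.5032 + 0.4404i)|11⟩

C-H leaves the control-|0⟩ kets |00⟩, |01⟩ unchanged and applies H to qubit 1 on the control-|1⟩ pair (|10⟩, |11⟩).
H = [[1/√2, 1/√2], [1/√2, -1/√2]].
With a = amp(|10⟩) = 0.5104 and b = amp(|11⟩) = (-0.2012 - 0.6228i):
new amp(|10⟩) = (1/√2)·a + (1/√2)·b = (0.2186 - 0.4404i)
new amp(|11⟩) = (1/√2)·a + (-1/√2)·b = (0.5032 + 0.4404i)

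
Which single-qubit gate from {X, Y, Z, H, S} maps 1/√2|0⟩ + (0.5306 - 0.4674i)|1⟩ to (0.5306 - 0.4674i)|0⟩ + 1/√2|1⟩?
X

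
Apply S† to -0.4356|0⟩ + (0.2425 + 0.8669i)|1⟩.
-0.4356|0⟩ + (0.8669 - 0.2425i)|1⟩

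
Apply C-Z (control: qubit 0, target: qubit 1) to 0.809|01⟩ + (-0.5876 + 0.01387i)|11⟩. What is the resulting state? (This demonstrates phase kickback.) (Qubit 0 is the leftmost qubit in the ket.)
0.809|01⟩ + (0.5876 - 0.01387i)|11⟩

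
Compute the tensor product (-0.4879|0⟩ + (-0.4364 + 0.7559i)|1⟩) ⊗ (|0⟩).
-0.4879|00⟩ + (-0.4364 + 0.7559i)|10⟩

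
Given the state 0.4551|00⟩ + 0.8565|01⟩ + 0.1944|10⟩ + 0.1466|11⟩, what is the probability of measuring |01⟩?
0.7336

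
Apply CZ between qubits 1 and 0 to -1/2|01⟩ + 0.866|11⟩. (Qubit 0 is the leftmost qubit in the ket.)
-1/2|01⟩ - 0.866|11⟩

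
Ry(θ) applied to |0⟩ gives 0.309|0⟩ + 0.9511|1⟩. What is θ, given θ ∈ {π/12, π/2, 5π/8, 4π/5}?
4π/5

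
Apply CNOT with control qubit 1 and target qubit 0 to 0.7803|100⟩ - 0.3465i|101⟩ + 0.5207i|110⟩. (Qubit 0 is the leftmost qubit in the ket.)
0.5207i|010⟩ + 0.7803|100⟩ - 0.3465i|101⟩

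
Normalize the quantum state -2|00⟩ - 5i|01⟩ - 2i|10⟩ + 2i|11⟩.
-0.3288|00⟩ - 0.822i|01⟩ - 0.3288i|10⟩ + 0.3288i|11⟩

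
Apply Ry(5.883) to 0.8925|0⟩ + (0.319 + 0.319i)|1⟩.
(-0.9381 - 0.0634i)|0⟩ + (-0.1352 - 0.3126i)|1⟩

Ry(5.883) = [[cos(θ/2), −sin(θ/2)], [sin(θ/2), cos(θ/2)]]; θ = 5.883, cos(θ/2) ≈ -0.980048, sin(θ/2) ≈ 0.19876.
With a = amp(|0⟩) = 0.8925 and b = amp(|1⟩) = (0.319 + 0.319i):
new amp(|0⟩) = (-0.980048)·a + (-0.19876)·b = (-0.9381 - 0.0634i)
new amp(|1⟩) = (0.19876)·a + (-0.980048)·b = (-0.1352 - 0.3126i)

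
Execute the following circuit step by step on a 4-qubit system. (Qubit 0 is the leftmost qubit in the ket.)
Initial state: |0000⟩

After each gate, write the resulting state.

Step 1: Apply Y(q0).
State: i|1000⟩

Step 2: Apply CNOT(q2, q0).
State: i|1000⟩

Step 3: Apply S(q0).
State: -|1000⟩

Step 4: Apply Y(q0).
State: i|0000⟩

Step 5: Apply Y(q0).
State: -|1000⟩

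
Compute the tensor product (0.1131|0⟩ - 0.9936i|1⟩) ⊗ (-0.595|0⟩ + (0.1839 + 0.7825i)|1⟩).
-0.06729|00⟩ + (0.0208 + 0.0885i)|01⟩ + 0.5912i|10⟩ + (0.7775 - 0.1827i)|11⟩

amp(|b₁b₂…⟩) = product of the factor amplitudes for bits b₁, b₂, …; only kets whose every factor amplitude is nonzero survive.
|00⟩: (0.1131)(-0.595) = -0.06729
|01⟩: (0.1131)(0.1839 + 0.7825i) = (0.0208 + 0.0885i)
|10⟩: (-0.9936i)(-0.595) = 0.5912i
|11⟩: (-0.9936i)(0.1839 + 0.7825i) = (0.7775 - 0.1827i)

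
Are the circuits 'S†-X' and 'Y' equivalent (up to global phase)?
No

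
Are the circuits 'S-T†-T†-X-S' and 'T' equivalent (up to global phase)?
No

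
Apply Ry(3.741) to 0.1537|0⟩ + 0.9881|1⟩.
-0.9894|0⟩ - 0.1449|1⟩

Ry(3.741) = [[cos(θ/2), −sin(θ/2)], [sin(θ/2), cos(θ/2)]]; θ = 3.741, cos(θ/2) ≈ -0.295237, sin(θ/2) ≈ 0.955424.
With a = amp(|0⟩) = 0.1537 and b = amp(|1⟩) = 0.9881:
new amp(|0⟩) = (-0.295237)·a + (-0.955424)·b = -0.9894
new amp(|1⟩) = (0.955424)·a + (-0.295237)·b = -0.1449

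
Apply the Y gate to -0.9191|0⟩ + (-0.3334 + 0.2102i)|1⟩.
(0.2102 + 0.3334i)|0⟩ - 0.9191i|1⟩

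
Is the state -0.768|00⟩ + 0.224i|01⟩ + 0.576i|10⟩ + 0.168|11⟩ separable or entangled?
Separable

Writing the state as a|00⟩ + b|01⟩ + c|10⟩ + d|11⟩, it is a product state iff ad − bc = 0.
Here (a, b, c, d) = (-0.768, 0.224i, 0.576i, 0.168): ad − bc = (-0.768)(0.168) − (0.224i)(0.576i) = 0, so the state is separable.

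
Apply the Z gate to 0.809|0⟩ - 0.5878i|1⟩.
0.809|0⟩ + 0.5878i|1⟩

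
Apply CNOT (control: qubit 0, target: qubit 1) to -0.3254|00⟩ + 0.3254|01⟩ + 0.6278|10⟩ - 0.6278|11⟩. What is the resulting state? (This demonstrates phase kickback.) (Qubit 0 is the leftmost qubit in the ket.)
-0.3254|00⟩ + 0.3254|01⟩ - 0.6278|10⟩ + 0.6278|11⟩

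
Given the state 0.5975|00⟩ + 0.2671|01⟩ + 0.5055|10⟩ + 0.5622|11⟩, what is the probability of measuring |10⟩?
0.2555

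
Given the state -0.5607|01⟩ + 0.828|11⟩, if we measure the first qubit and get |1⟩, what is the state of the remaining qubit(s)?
|1⟩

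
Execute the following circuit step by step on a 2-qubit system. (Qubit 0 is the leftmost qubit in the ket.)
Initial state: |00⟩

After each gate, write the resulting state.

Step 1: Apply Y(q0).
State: i|10⟩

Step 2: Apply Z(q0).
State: -i|10⟩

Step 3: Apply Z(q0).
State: i|10⟩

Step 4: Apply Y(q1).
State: -|11⟩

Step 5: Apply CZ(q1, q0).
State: |11⟩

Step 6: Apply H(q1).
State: 1/√2|10⟩ - 1/√2|11⟩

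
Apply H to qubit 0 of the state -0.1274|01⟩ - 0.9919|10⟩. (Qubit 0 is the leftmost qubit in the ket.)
-0.7014|00⟩ - 0.09009|01⟩ + 0.7014|10⟩ - 0.09009|11⟩

H on qubit 0 mixes each pair of kets that differ only in qubit 0: amplitudes (a, b) of (|…0…⟩, |…1…⟩) become ((a + b)/√2, (a − b)/√2). Kets absent from the input have amplitude 0.
(|00⟩, |10⟩): (a, b) = (0, -0.9919) → (-0.7014, 0.7014)
(|01⟩, |11⟩): (a, b) = (-0.1274, 0) → (-0.09009, -0.09009)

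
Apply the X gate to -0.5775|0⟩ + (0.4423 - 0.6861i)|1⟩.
(0.4423 - 0.6861i)|0⟩ - 0.5775|1⟩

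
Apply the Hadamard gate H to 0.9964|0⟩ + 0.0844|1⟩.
0.7642|0⟩ + 0.6449|1⟩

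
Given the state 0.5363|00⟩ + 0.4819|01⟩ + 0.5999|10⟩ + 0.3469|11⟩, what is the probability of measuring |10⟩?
0.3599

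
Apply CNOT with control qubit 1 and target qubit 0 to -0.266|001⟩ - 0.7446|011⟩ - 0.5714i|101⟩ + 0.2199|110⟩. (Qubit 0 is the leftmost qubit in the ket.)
-0.266|001⟩ + 0.2199|010⟩ - 0.5714i|101⟩ - 0.7446|111⟩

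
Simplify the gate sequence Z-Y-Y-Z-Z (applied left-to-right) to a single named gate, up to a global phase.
Z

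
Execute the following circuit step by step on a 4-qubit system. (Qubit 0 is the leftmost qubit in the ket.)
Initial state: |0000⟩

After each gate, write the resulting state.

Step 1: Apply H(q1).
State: 1/√2|0000⟩ + 1/√2|0100⟩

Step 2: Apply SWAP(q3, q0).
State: 1/√2|0000⟩ + 1/√2|0100⟩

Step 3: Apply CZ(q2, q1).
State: 1/√2|0000⟩ + 1/√2|0100⟩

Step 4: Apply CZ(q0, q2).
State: 1/√2|0000⟩ + 1/√2|0100⟩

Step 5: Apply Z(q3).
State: 1/√2|0000⟩ + 1/√2|0100⟩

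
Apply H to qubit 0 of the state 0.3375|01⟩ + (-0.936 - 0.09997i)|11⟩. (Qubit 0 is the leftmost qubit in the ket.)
(-0.4232 - 0.07069i)|01⟩ + (0.9005 + 0.07069i)|11⟩

H on qubit 0 mixes each pair of kets that differ only in qubit 0: amplitudes (a, b) of (|…0…⟩, |…1…⟩) become ((a + b)/√2, (a − b)/√2). Kets absent from the input have amplitude 0.
(|01⟩, |11⟩): (a, b) = (0.3375, (-0.936 - 0.09997i)) → ((-0.4232 - 0.07069i), (0.9005 + 0.07069i))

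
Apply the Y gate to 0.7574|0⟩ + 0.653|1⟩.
-0.653i|0⟩ + 0.7574i|1⟩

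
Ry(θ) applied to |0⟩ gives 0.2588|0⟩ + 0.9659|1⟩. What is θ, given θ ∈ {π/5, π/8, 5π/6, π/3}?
5π/6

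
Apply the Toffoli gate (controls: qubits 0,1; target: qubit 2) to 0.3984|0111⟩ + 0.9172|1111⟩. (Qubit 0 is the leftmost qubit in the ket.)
0.3984|0111⟩ + 0.9172|1101⟩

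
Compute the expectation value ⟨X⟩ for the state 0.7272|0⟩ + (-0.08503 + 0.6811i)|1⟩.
-0.1237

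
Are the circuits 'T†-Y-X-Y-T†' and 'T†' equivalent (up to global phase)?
No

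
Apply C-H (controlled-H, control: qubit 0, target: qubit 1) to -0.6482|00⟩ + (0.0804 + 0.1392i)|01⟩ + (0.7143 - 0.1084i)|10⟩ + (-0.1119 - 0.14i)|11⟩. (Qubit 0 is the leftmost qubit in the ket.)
-0.6482|00⟩ + (0.0804 + 0.1392i)|01⟩ + (0.426 - 0.1756i)|10⟩ + (0.5842 + 0.02234i)|11⟩

C-H leaves the control-|0⟩ kets |00⟩, |01⟩ unchanged and applies H to qubit 1 on the control-|1⟩ pair (|10⟩, |11⟩).
H = [[1/√2, 1/√2], [1/√2, -1/√2]].
With a = amp(|10⟩) = (0.7143 - 0.1084i) and b = amp(|11⟩) = (-0.1119 - 0.14i):
new amp(|10⟩) = (1/√2)·a + (1/√2)·b = (0.426 - 0.1756i)
new amp(|11⟩) = (1/√2)·a + (-1/√2)·b = (0.5842 + 0.02234i)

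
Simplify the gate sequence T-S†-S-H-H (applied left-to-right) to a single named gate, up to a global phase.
T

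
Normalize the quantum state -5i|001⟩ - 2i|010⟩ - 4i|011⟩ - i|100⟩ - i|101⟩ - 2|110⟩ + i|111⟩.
-0.6934i|001⟩ - 0.2774i|010⟩ - 0.5547i|011⟩ - 0.1387i|100⟩ - 0.1387i|101⟩ - 0.2774|110⟩ + 0.1387i|111⟩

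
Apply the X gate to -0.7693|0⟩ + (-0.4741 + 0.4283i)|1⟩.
(-0.4741 + 0.4283i)|0⟩ - 0.7693|1⟩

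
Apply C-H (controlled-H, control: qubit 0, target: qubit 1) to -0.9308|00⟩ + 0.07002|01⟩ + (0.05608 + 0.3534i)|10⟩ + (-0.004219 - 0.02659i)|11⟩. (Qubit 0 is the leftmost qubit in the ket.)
-0.9308|00⟩ + 0.07002|01⟩ + (0.03667 + 0.2311i)|10⟩ + (0.04264 + 0.2687i)|11⟩

C-H leaves the control-|0⟩ kets |00⟩, |01⟩ unchanged and applies H to qubit 1 on the control-|1⟩ pair (|10⟩, |11⟩).
H = [[1/√2, 1/√2], [1/√2, -1/√2]].
With a = amp(|10⟩) = (0.05608 + 0.3534i) and b = amp(|11⟩) = (-0.004219 - 0.02659i):
new amp(|10⟩) = (1/√2)·a + (1/√2)·b = (0.03667 + 0.2311i)
new amp(|11⟩) = (1/√2)·a + (-1/√2)·b = (0.04264 + 0.2687i)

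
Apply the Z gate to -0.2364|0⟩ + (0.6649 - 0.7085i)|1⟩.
-0.2364|0⟩ + (-0.6649 + 0.7085i)|1⟩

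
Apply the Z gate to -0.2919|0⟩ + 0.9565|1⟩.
-0.2919|0⟩ - 0.9565|1⟩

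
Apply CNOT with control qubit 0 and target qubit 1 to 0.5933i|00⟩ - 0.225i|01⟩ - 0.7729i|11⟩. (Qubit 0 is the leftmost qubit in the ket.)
0.5933i|00⟩ - 0.225i|01⟩ - 0.7729i|10⟩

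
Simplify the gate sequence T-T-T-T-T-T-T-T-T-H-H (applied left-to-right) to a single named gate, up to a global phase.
T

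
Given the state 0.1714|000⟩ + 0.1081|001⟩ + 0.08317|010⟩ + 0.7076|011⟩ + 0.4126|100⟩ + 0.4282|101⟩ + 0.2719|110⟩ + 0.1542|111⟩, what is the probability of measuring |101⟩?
0.1834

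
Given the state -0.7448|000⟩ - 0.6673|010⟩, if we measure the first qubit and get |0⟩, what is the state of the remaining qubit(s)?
-0.7448|00⟩ - 0.6673|10⟩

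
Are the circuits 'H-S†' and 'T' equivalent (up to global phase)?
No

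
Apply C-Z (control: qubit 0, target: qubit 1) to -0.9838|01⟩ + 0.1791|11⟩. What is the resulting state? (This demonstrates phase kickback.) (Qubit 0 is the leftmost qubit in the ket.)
-0.9838|01⟩ - 0.1791|11⟩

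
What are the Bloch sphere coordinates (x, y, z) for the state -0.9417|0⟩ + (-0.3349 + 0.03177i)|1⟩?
(0.6308, -0.05984, 0.7736)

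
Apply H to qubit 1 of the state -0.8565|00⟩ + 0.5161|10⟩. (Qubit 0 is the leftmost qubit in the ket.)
-0.6056|00⟩ - 0.6056|01⟩ + 0.3649|10⟩ + 0.3649|11⟩

H on qubit 1 mixes each pair of kets that differ only in qubit 1: amplitudes (a, b) of (|…0…⟩, |…1…⟩) become ((a + b)/√2, (a − b)/√2). Kets absent from the input have amplitude 0.
(|00⟩, |01⟩): (a, b) = (-0.8565, 0) → (-0.6056, -0.6056)
(|10⟩, |11⟩): (a, b) = (0.5161, 0) → (0.3649, 0.3649)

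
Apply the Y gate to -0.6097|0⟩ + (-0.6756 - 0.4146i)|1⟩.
(-0.4146 + 0.6756i)|0⟩ - 0.6097i|1⟩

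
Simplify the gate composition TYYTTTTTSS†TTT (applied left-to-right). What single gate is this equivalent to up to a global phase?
T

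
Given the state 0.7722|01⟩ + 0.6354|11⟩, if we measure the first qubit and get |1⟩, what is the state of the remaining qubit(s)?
|1⟩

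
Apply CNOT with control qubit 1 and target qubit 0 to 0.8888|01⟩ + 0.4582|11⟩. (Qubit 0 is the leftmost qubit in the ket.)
0.4582|01⟩ + 0.8888|11⟩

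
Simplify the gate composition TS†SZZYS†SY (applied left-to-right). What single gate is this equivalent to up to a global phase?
T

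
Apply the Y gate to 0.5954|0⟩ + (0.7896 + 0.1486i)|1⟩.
(0.1486 - 0.7896i)|0⟩ + 0.5954i|1⟩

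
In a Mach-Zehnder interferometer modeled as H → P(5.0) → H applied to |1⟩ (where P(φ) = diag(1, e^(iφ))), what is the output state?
(0.3582 + 0.4795i)|0⟩ + (0.6418 - 0.4795i)|1⟩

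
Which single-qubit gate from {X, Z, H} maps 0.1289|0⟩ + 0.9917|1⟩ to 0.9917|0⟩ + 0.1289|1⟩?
X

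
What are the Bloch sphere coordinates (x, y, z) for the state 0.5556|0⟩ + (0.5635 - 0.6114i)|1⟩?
(0.6262, -0.6794, -0.3827)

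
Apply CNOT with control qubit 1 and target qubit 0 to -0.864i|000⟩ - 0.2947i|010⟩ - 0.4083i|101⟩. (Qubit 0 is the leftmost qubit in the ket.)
-0.864i|000⟩ - 0.4083i|101⟩ - 0.2947i|110⟩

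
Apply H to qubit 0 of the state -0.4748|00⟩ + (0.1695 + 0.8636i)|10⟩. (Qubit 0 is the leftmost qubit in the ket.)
(-0.2159 + 0.6107i)|00⟩ + (-0.4556 - 0.6107i)|10⟩

H on qubit 0 mixes each pair of kets that differ only in qubit 0: amplitudes (a, b) of (|…0…⟩, |…1…⟩) become ((a + b)/√2, (a − b)/√2). Kets absent from the input have amplitude 0.
(|00⟩, |10⟩): (a, b) = (-0.4748, (0.1695 + 0.8636i)) → ((-0.2159 + 0.6107i), (-0.4556 - 0.6107i))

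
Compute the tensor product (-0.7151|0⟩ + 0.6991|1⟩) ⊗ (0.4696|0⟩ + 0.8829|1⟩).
-0.3358|00⟩ - 0.6314|01⟩ + 0.3283|10⟩ + 0.6172|11⟩

amp(|b₁b₂…⟩) = product of the factor amplitudes for bits b₁, b₂, …; only kets whose every factor amplitude is nonzero survive.
|00⟩: (-0.7151)(0.4696) = -0.3358
|01⟩: (-0.7151)(0.8829) = -0.6314
|10⟩: (0.6991)(0.4696) = 0.3283
|11⟩: (0.6991)(0.8829) = 0.6172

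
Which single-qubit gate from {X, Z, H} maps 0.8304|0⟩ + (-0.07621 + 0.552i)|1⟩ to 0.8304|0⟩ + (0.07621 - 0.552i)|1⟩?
Z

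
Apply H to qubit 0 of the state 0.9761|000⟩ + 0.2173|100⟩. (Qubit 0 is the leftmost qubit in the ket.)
0.8439|000⟩ + 0.5366|100⟩

H on qubit 0 mixes each pair of kets that differ only in qubit 0: amplitudes (a, b) of (|…0…⟩, |…1…⟩) become ((a + b)/√2, (a − b)/√2). Kets absent from the input have amplitude 0.
(|000⟩, |100⟩): (a, b) = (0.9761, 0.2173) → (0.8439, 0.5366)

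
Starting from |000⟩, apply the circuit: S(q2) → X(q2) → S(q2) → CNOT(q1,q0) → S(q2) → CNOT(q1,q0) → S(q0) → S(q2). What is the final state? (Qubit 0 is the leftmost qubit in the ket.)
-i|001⟩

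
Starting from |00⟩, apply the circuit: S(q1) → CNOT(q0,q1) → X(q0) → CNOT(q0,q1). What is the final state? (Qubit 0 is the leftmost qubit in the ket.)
|11⟩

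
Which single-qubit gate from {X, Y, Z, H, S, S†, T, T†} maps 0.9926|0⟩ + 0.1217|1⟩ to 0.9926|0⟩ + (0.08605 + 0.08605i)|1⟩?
T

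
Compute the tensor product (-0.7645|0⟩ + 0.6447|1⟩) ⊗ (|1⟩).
-0.7645|01⟩ + 0.6447|11⟩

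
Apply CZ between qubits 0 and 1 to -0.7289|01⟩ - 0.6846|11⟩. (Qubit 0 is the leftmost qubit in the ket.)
-0.7289|01⟩ + 0.6846|11⟩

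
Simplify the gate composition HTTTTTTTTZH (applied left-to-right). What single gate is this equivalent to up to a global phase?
X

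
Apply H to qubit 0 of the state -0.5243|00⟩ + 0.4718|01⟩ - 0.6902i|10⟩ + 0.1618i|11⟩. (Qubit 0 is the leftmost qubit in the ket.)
(-0.3707 - 0.488i)|00⟩ + (0.3336 + 0.1144i)|01⟩ + (-0.3707 + 0.488i)|10⟩ + (0.3336 - 0.1144i)|11⟩

H on qubit 0 mixes each pair of kets that differ only in qubit 0: amplitudes (a, b) of (|…0…⟩, |…1…⟩) become ((a + b)/√2, (a − b)/√2). Kets absent from the input have amplitude 0.
(|00⟩, |10⟩): (a, b) = (-0.5243, -0.6902i) → ((-0.3707 - 0.488i), (-0.3707 + 0.488i))
(|01⟩, |11⟩): (a, b) = (0.4718, 0.1618i) → ((0.3336 + 0.1144i), (0.3336 - 0.1144i))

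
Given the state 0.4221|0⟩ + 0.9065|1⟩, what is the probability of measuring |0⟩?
0.1782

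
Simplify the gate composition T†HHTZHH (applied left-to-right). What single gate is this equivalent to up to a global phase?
Z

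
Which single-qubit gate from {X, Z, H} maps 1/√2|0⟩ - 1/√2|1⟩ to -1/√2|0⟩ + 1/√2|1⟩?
X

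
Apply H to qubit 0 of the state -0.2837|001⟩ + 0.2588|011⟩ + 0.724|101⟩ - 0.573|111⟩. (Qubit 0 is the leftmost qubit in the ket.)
0.3113|001⟩ - 0.2222|011⟩ - 0.7126|101⟩ + 0.5882|111⟩

H on qubit 0 mixes each pair of kets that differ only in qubit 0: amplitudes (a, b) of (|…0…⟩, |…1…⟩) become ((a + b)/√2, (a − b)/√2). Kets absent from the input have amplitude 0.
(|001⟩, |101⟩): (a, b) = (-0.2837, 0.724) → (0.3113, -0.7126)
(|011⟩, |111⟩): (a, b) = (0.2588, -0.573) → (-0.2222, 0.5882)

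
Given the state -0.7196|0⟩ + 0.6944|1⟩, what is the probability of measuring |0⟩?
0.5178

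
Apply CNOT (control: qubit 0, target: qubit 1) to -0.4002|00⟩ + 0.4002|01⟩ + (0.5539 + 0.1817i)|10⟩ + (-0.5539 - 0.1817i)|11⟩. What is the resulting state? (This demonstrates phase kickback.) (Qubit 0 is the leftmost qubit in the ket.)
-0.4002|00⟩ + 0.4002|01⟩ + (-0.5539 - 0.1817i)|10⟩ + (0.5539 + 0.1817i)|11⟩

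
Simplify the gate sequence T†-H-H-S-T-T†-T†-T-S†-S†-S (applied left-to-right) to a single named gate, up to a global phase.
T†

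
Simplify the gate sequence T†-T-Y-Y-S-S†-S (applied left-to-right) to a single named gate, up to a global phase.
S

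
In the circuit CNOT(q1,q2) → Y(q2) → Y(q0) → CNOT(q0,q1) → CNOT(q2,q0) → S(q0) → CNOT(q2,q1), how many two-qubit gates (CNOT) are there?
4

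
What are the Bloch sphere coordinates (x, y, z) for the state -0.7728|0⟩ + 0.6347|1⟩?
(-0.981, 0, 0.1944)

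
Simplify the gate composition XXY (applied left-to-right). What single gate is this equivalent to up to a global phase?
Y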